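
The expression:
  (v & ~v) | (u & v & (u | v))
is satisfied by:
  {u: True, v: True}


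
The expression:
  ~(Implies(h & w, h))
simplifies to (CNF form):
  False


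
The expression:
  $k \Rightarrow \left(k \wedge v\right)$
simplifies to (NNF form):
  $v \vee \neg k$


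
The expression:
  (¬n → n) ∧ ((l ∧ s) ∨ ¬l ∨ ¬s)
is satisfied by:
  {n: True}


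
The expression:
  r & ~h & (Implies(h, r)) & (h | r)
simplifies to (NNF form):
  r & ~h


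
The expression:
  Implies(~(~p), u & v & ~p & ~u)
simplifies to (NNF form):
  ~p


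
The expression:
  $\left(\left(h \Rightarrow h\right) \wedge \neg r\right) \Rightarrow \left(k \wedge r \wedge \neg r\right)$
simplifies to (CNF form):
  $r$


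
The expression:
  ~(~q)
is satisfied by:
  {q: True}


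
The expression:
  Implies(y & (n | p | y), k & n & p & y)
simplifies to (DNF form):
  ~y | (k & n & p)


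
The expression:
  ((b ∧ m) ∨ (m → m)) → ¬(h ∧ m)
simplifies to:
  ¬h ∨ ¬m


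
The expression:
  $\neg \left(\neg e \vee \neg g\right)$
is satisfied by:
  {e: True, g: True}


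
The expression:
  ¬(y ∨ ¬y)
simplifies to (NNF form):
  False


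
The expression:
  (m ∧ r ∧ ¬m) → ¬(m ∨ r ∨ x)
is always true.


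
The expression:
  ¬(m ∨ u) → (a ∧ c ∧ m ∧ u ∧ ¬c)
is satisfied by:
  {m: True, u: True}
  {m: True, u: False}
  {u: True, m: False}


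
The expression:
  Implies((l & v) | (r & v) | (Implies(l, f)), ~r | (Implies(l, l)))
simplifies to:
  True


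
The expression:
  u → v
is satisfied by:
  {v: True, u: False}
  {u: False, v: False}
  {u: True, v: True}


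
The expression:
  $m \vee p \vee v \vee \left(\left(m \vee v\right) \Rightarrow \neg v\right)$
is always true.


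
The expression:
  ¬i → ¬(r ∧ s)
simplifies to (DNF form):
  i ∨ ¬r ∨ ¬s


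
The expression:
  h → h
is always true.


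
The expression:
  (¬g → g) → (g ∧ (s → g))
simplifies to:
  True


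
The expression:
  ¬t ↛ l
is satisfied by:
  {l: True, t: False}
  {t: False, l: False}
  {t: True, l: True}


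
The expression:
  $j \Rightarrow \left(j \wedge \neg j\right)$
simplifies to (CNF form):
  $\neg j$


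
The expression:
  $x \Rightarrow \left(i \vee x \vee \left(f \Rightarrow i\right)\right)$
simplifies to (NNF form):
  $\text{True}$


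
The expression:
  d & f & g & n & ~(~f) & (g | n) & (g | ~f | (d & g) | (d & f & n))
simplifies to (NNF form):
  d & f & g & n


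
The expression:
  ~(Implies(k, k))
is never true.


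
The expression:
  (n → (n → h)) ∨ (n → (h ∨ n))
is always true.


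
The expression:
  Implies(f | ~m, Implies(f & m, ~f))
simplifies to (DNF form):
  ~f | ~m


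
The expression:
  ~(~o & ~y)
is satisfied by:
  {y: True, o: True}
  {y: True, o: False}
  {o: True, y: False}


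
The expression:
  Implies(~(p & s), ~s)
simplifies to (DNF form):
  p | ~s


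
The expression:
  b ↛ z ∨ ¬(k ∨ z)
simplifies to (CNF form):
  ¬z ∧ (b ∨ ¬k)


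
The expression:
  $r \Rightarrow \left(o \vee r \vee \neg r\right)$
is always true.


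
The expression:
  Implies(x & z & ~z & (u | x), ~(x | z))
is always true.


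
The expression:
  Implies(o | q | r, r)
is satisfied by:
  {r: True, q: False, o: False}
  {r: True, o: True, q: False}
  {r: True, q: True, o: False}
  {r: True, o: True, q: True}
  {o: False, q: False, r: False}


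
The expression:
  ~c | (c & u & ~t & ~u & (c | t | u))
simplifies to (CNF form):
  ~c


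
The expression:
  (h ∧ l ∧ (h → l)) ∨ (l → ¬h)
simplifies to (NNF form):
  True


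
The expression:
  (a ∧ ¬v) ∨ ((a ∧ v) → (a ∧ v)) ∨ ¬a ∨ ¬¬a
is always true.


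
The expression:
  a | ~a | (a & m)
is always true.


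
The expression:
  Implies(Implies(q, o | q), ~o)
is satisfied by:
  {o: False}


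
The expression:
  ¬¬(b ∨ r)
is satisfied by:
  {r: True, b: True}
  {r: True, b: False}
  {b: True, r: False}


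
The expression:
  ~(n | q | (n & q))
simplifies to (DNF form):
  ~n & ~q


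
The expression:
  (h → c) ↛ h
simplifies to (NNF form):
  ¬h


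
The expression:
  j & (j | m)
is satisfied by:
  {j: True}


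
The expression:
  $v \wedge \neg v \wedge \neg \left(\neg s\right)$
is never true.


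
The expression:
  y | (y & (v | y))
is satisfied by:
  {y: True}


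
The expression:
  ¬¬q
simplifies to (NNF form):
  q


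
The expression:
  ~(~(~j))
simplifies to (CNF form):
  ~j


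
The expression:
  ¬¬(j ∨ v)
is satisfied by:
  {v: True, j: True}
  {v: True, j: False}
  {j: True, v: False}


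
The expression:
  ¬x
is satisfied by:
  {x: False}


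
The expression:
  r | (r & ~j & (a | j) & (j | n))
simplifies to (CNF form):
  r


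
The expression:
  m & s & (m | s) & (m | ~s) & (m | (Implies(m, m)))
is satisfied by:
  {m: True, s: True}


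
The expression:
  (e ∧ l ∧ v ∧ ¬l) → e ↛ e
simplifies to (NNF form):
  True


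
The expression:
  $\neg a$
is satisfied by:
  {a: False}


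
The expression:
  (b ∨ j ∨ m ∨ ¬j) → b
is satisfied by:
  {b: True}


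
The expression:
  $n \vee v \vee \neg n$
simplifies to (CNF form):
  $\text{True}$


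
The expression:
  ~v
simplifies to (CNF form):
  ~v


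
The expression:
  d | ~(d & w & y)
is always true.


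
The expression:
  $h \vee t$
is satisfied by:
  {t: True, h: True}
  {t: True, h: False}
  {h: True, t: False}


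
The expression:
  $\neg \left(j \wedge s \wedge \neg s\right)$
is always true.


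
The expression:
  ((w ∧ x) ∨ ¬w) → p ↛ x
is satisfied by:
  {p: True, w: True, x: False}
  {p: True, w: False, x: False}
  {w: True, p: False, x: False}


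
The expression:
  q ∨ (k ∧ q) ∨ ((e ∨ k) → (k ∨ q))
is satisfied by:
  {k: True, q: True, e: False}
  {k: True, e: False, q: False}
  {q: True, e: False, k: False}
  {q: False, e: False, k: False}
  {k: True, q: True, e: True}
  {k: True, e: True, q: False}
  {q: True, e: True, k: False}


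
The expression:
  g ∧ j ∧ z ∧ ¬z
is never true.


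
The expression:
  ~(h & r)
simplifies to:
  ~h | ~r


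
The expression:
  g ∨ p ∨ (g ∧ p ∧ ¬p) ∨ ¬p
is always true.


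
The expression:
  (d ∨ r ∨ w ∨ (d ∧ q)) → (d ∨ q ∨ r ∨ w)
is always true.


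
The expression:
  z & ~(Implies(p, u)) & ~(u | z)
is never true.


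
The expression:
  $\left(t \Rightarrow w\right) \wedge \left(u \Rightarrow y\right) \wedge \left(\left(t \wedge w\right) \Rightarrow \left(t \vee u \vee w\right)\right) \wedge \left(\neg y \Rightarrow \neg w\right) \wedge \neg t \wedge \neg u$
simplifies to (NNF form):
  $\neg t \wedge \neg u \wedge \left(y \vee \neg w\right)$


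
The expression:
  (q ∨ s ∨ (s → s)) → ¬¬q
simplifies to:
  q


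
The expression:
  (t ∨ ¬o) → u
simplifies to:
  u ∨ (o ∧ ¬t)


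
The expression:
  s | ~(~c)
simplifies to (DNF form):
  c | s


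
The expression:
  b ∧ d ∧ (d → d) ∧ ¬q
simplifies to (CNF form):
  b ∧ d ∧ ¬q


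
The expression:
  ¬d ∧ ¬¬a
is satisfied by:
  {a: True, d: False}


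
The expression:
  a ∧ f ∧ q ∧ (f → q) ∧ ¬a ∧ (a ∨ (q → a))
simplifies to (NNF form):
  False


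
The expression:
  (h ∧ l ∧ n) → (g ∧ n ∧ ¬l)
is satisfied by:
  {l: False, n: False, h: False}
  {h: True, l: False, n: False}
  {n: True, l: False, h: False}
  {h: True, n: True, l: False}
  {l: True, h: False, n: False}
  {h: True, l: True, n: False}
  {n: True, l: True, h: False}


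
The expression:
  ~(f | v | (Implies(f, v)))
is never true.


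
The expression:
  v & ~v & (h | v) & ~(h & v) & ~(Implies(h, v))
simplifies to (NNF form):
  False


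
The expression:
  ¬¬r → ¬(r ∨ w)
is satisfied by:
  {r: False}


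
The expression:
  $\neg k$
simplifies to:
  $\neg k$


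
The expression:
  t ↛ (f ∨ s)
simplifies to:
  t ∧ ¬f ∧ ¬s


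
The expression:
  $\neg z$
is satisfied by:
  {z: False}


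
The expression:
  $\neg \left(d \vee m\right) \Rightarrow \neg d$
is always true.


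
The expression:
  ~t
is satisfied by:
  {t: False}


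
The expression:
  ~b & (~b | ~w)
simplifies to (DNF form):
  ~b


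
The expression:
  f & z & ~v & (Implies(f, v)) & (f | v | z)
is never true.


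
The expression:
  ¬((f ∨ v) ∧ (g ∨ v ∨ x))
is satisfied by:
  {v: False, x: False, f: False, g: False}
  {g: True, v: False, x: False, f: False}
  {x: True, g: False, v: False, f: False}
  {g: True, x: True, v: False, f: False}
  {f: True, g: False, v: False, x: False}


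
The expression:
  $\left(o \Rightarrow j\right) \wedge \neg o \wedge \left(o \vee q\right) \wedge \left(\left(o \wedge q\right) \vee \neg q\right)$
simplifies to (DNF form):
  $\text{False}$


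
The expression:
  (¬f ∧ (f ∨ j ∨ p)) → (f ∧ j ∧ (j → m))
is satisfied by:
  {f: True, p: False, j: False}
  {j: True, f: True, p: False}
  {f: True, p: True, j: False}
  {j: True, f: True, p: True}
  {j: False, p: False, f: False}


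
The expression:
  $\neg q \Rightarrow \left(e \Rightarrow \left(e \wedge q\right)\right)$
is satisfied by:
  {q: True, e: False}
  {e: False, q: False}
  {e: True, q: True}


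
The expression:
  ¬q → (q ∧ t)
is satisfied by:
  {q: True}


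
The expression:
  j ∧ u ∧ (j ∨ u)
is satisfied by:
  {j: True, u: True}


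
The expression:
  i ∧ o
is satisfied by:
  {i: True, o: True}


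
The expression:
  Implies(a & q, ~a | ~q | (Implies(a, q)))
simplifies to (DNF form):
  True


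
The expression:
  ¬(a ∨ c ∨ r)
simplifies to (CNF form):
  ¬a ∧ ¬c ∧ ¬r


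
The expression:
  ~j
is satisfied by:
  {j: False}


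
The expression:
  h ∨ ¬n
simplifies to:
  h ∨ ¬n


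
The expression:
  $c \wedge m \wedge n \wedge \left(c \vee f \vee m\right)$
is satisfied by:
  {c: True, m: True, n: True}


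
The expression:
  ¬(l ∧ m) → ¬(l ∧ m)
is always true.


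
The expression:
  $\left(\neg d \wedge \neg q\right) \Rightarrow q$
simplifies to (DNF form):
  $d \vee q$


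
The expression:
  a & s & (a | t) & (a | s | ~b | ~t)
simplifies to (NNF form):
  a & s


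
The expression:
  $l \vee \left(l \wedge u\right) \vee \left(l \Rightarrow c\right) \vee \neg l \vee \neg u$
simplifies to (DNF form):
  $\text{True}$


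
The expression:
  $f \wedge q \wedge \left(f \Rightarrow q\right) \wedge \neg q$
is never true.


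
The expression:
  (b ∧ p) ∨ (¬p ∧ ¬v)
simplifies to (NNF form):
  (b ∧ p) ∨ (¬p ∧ ¬v)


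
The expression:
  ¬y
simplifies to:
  ¬y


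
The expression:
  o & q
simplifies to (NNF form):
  o & q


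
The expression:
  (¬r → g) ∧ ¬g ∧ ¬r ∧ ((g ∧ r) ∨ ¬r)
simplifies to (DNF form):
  False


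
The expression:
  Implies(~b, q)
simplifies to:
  b | q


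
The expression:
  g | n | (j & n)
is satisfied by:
  {n: True, g: True}
  {n: True, g: False}
  {g: True, n: False}


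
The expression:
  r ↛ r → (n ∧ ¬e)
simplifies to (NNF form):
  True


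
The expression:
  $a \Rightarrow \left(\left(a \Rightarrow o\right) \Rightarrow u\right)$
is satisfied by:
  {u: True, o: False, a: False}
  {o: False, a: False, u: False}
  {a: True, u: True, o: False}
  {a: True, o: False, u: False}
  {u: True, o: True, a: False}
  {o: True, u: False, a: False}
  {a: True, o: True, u: True}


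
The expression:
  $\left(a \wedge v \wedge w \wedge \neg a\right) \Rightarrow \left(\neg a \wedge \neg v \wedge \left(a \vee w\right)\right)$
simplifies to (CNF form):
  $\text{True}$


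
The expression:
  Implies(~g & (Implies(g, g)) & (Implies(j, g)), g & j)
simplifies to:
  g | j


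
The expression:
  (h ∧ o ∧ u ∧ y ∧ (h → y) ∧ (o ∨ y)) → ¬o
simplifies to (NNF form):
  ¬h ∨ ¬o ∨ ¬u ∨ ¬y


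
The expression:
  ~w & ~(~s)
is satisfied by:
  {s: True, w: False}


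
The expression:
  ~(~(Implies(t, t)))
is always true.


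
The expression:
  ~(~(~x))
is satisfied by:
  {x: False}


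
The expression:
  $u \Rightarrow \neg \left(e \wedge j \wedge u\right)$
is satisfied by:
  {u: False, e: False, j: False}
  {j: True, u: False, e: False}
  {e: True, u: False, j: False}
  {j: True, e: True, u: False}
  {u: True, j: False, e: False}
  {j: True, u: True, e: False}
  {e: True, u: True, j: False}


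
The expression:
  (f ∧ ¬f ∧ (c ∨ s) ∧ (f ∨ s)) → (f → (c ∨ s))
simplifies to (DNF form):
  True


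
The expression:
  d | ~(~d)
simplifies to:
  d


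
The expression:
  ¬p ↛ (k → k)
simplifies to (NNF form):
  False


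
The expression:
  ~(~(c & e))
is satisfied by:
  {c: True, e: True}


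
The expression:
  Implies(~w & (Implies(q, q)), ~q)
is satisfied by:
  {w: True, q: False}
  {q: False, w: False}
  {q: True, w: True}


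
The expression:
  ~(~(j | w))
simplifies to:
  j | w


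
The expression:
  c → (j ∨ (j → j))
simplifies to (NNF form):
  True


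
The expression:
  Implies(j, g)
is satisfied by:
  {g: True, j: False}
  {j: False, g: False}
  {j: True, g: True}


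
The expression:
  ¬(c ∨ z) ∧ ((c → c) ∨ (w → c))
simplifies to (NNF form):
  ¬c ∧ ¬z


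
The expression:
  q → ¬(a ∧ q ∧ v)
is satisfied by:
  {v: False, q: False, a: False}
  {a: True, v: False, q: False}
  {q: True, v: False, a: False}
  {a: True, q: True, v: False}
  {v: True, a: False, q: False}
  {a: True, v: True, q: False}
  {q: True, v: True, a: False}


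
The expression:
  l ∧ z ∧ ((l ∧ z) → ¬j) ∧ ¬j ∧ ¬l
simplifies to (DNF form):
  False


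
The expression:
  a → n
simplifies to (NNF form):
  n ∨ ¬a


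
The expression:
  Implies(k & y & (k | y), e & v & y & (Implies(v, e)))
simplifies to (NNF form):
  ~k | ~y | (e & v)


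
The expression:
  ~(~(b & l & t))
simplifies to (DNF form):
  b & l & t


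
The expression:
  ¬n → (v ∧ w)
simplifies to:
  n ∨ (v ∧ w)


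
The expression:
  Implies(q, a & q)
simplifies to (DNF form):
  a | ~q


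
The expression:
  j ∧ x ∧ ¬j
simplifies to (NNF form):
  False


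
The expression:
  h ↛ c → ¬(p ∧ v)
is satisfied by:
  {c: True, p: False, v: False, h: False}
  {c: False, p: False, v: False, h: False}
  {h: True, c: True, p: False, v: False}
  {h: True, c: False, p: False, v: False}
  {c: True, v: True, h: False, p: False}
  {v: True, h: False, p: False, c: False}
  {h: True, v: True, c: True, p: False}
  {h: True, v: True, c: False, p: False}
  {c: True, p: True, h: False, v: False}
  {p: True, h: False, v: False, c: False}
  {c: True, h: True, p: True, v: False}
  {h: True, p: True, c: False, v: False}
  {c: True, v: True, p: True, h: False}
  {v: True, p: True, h: False, c: False}
  {h: True, v: True, p: True, c: True}


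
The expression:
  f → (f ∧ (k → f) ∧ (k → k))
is always true.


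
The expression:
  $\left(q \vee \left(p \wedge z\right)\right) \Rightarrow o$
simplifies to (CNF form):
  $\left(o \vee \neg q\right) \wedge \left(o \vee \neg p \vee \neg q\right) \wedge \left(o \vee \neg p \vee \neg z\right) \wedge \left(o \vee \neg q \vee \neg z\right)$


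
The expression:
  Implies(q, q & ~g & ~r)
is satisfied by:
  {g: False, q: False, r: False}
  {r: True, g: False, q: False}
  {g: True, r: False, q: False}
  {r: True, g: True, q: False}
  {q: True, r: False, g: False}


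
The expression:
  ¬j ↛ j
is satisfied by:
  {j: False}


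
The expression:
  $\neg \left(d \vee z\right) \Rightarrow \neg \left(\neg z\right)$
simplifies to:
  $d \vee z$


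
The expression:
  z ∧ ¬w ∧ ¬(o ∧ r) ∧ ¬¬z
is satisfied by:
  {z: True, o: False, r: False, w: False}
  {z: True, r: True, o: False, w: False}
  {z: True, o: True, r: False, w: False}


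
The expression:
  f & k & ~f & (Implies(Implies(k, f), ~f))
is never true.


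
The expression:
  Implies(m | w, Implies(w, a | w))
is always true.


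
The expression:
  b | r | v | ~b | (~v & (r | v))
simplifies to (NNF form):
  True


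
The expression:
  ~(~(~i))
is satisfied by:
  {i: False}


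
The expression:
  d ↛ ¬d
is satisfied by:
  {d: True}


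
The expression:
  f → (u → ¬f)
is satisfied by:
  {u: False, f: False}
  {f: True, u: False}
  {u: True, f: False}


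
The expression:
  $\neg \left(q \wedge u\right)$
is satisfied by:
  {u: False, q: False}
  {q: True, u: False}
  {u: True, q: False}


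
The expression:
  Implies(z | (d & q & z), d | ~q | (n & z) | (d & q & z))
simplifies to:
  d | n | ~q | ~z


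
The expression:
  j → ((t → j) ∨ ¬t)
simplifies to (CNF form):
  True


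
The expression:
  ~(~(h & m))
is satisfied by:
  {h: True, m: True}


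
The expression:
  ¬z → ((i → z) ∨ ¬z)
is always true.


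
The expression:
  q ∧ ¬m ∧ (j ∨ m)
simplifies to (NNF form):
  j ∧ q ∧ ¬m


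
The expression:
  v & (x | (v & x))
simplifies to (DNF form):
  v & x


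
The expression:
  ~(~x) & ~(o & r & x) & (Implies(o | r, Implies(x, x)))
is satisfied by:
  {x: True, o: False, r: False}
  {r: True, x: True, o: False}
  {o: True, x: True, r: False}


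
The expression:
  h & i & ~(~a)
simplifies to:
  a & h & i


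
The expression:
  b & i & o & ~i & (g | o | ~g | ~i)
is never true.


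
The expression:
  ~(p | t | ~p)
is never true.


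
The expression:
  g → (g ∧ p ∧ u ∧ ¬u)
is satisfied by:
  {g: False}


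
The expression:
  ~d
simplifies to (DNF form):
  ~d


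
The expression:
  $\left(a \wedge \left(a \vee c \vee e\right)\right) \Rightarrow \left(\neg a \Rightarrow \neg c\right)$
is always true.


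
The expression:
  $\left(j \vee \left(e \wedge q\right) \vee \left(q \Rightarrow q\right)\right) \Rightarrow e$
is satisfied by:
  {e: True}


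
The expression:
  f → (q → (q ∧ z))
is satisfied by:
  {z: True, q: False, f: False}
  {q: False, f: False, z: False}
  {f: True, z: True, q: False}
  {f: True, q: False, z: False}
  {z: True, q: True, f: False}
  {q: True, z: False, f: False}
  {f: True, q: True, z: True}


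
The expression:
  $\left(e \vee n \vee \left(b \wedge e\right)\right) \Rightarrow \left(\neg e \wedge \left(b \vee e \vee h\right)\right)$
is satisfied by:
  {b: True, h: True, e: False, n: False}
  {b: True, e: False, h: False, n: False}
  {h: True, b: False, e: False, n: False}
  {b: False, e: False, h: False, n: False}
  {n: True, b: True, h: True, e: False}
  {n: True, b: True, e: False, h: False}
  {n: True, h: True, b: False, e: False}


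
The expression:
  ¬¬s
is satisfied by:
  {s: True}


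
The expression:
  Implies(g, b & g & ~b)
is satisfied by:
  {g: False}


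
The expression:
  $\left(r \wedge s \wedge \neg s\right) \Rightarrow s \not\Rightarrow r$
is always true.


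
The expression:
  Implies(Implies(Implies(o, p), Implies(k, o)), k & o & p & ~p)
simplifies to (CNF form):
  k & ~o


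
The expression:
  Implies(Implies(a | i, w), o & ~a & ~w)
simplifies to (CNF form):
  ~w & (a | i | o)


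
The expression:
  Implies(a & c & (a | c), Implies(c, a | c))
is always true.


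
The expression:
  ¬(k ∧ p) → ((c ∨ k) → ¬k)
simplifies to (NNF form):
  p ∨ ¬k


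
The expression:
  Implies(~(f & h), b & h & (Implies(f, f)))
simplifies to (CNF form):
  h & (b | f)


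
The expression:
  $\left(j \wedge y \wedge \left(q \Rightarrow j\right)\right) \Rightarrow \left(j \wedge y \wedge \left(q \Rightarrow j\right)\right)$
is always true.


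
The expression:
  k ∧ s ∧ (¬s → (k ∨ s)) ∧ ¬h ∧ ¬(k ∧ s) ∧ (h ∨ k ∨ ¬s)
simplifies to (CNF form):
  False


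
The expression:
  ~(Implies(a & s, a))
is never true.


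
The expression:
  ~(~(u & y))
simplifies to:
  u & y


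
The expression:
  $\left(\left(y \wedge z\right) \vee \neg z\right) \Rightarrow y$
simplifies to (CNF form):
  $y \vee z$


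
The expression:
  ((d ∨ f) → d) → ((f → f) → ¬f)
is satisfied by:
  {d: False, f: False}
  {f: True, d: False}
  {d: True, f: False}


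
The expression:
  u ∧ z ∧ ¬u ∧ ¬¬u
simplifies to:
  False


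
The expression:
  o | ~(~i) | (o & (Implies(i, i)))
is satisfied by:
  {i: True, o: True}
  {i: True, o: False}
  {o: True, i: False}


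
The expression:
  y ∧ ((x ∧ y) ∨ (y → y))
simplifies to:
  y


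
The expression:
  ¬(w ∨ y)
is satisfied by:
  {y: False, w: False}


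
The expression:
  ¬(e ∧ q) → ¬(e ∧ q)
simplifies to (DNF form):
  True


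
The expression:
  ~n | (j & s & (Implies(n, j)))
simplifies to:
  ~n | (j & s)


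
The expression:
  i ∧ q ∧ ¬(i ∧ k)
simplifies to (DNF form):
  i ∧ q ∧ ¬k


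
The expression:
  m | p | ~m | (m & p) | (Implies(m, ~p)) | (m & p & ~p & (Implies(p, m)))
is always true.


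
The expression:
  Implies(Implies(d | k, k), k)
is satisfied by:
  {d: True, k: True}
  {d: True, k: False}
  {k: True, d: False}


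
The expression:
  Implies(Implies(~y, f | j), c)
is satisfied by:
  {c: True, j: False, f: False, y: False}
  {y: True, c: True, j: False, f: False}
  {c: True, f: True, j: False, y: False}
  {y: True, c: True, f: True, j: False}
  {c: True, j: True, f: False, y: False}
  {c: True, y: True, j: True, f: False}
  {c: True, f: True, j: True, y: False}
  {y: True, c: True, f: True, j: True}
  {y: False, j: False, f: False, c: False}


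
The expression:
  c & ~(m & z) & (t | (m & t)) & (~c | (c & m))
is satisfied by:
  {t: True, m: True, c: True, z: False}


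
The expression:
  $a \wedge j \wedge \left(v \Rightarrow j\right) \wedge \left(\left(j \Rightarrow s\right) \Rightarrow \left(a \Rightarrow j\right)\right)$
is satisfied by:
  {a: True, j: True}


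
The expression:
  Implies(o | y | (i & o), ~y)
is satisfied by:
  {y: False}


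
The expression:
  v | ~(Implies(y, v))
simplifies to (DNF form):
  v | y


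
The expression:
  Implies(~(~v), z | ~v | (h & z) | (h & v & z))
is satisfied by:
  {z: True, v: False}
  {v: False, z: False}
  {v: True, z: True}


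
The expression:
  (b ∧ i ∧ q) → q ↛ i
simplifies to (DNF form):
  ¬b ∨ ¬i ∨ ¬q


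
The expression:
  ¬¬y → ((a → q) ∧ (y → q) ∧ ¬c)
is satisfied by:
  {q: True, y: False, c: False}
  {q: False, y: False, c: False}
  {c: True, q: True, y: False}
  {c: True, q: False, y: False}
  {y: True, q: True, c: False}


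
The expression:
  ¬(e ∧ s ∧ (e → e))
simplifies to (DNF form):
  ¬e ∨ ¬s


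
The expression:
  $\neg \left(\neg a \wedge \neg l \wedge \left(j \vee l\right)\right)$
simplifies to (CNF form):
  $a \vee l \vee \neg j$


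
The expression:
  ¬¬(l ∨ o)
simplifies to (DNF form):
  l ∨ o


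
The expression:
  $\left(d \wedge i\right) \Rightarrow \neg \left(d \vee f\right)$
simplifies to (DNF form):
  $\neg d \vee \neg i$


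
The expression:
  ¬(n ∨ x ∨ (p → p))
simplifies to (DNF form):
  False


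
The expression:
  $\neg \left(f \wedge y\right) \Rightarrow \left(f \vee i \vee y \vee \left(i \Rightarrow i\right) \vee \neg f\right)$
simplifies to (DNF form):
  $\text{True}$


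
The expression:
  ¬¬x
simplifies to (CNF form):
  x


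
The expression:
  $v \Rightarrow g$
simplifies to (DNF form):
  $g \vee \neg v$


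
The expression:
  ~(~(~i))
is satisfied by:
  {i: False}


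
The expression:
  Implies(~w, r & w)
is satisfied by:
  {w: True}


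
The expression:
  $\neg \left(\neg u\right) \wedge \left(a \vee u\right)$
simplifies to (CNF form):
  $u$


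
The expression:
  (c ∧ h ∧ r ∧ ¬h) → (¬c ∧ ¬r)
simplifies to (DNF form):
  True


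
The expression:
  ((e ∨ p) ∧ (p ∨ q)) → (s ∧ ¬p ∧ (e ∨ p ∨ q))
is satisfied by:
  {s: True, p: False, e: False, q: False}
  {s: False, p: False, e: False, q: False}
  {s: True, q: True, p: False, e: False}
  {q: True, s: False, p: False, e: False}
  {s: True, e: True, q: False, p: False}
  {e: True, q: False, p: False, s: False}
  {s: True, q: True, e: True, p: False}


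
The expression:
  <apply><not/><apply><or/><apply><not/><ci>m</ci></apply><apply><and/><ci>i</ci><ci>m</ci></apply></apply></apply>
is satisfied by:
  {m: True, i: False}


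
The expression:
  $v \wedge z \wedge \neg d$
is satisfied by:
  {z: True, v: True, d: False}


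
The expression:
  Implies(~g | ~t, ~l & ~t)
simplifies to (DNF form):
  (g & t) | (~l & ~t)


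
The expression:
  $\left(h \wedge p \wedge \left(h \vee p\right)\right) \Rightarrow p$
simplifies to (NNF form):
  $\text{True}$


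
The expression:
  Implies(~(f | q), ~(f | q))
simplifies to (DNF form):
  True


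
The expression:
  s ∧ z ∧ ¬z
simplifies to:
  False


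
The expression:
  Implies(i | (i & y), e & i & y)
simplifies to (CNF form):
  (e | ~i) & (y | ~i)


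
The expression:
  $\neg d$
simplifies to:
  $\neg d$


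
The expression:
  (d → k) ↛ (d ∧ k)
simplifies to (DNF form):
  ¬d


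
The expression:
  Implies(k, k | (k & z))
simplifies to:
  True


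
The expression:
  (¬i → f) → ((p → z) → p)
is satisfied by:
  {p: True, i: False, f: False}
  {f: True, p: True, i: False}
  {p: True, i: True, f: False}
  {f: True, p: True, i: True}
  {f: False, i: False, p: False}


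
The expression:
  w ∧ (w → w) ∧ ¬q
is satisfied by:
  {w: True, q: False}


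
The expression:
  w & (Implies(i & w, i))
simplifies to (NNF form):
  w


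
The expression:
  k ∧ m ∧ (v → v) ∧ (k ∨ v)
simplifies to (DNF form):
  k ∧ m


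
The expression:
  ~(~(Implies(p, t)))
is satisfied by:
  {t: True, p: False}
  {p: False, t: False}
  {p: True, t: True}


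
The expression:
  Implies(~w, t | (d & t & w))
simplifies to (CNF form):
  t | w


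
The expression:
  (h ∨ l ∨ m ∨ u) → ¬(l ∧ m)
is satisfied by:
  {l: False, m: False}
  {m: True, l: False}
  {l: True, m: False}


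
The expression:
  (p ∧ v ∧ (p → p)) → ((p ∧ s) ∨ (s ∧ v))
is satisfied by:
  {s: True, p: False, v: False}
  {p: False, v: False, s: False}
  {s: True, v: True, p: False}
  {v: True, p: False, s: False}
  {s: True, p: True, v: False}
  {p: True, s: False, v: False}
  {s: True, v: True, p: True}


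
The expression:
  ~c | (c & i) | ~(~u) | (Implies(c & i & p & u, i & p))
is always true.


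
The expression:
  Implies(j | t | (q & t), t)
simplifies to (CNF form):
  t | ~j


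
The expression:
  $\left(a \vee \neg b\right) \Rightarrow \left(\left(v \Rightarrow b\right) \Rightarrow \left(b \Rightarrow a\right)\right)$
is always true.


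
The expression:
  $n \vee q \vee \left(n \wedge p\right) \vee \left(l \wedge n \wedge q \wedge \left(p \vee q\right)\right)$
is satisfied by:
  {n: True, q: True}
  {n: True, q: False}
  {q: True, n: False}


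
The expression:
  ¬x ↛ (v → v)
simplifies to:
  False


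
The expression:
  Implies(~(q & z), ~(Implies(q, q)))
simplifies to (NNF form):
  q & z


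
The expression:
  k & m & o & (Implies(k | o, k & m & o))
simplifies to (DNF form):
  k & m & o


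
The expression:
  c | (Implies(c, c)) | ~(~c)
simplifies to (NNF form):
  True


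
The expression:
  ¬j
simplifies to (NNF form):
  ¬j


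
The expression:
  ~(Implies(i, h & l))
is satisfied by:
  {i: True, l: False, h: False}
  {i: True, h: True, l: False}
  {i: True, l: True, h: False}


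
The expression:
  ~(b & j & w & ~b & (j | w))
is always true.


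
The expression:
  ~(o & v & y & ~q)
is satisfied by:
  {q: True, v: False, o: False, y: False}
  {q: False, v: False, o: False, y: False}
  {y: True, q: True, v: False, o: False}
  {y: True, q: False, v: False, o: False}
  {q: True, o: True, y: False, v: False}
  {o: True, y: False, v: False, q: False}
  {y: True, o: True, q: True, v: False}
  {y: True, o: True, q: False, v: False}
  {q: True, v: True, y: False, o: False}
  {v: True, y: False, o: False, q: False}
  {q: True, y: True, v: True, o: False}
  {y: True, v: True, q: False, o: False}
  {q: True, o: True, v: True, y: False}
  {o: True, v: True, y: False, q: False}
  {y: True, o: True, v: True, q: True}


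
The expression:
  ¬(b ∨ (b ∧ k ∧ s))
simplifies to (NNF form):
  ¬b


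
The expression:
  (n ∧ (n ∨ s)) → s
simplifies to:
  s ∨ ¬n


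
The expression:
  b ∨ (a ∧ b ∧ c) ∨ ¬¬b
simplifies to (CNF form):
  b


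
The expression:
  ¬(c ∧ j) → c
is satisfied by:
  {c: True}


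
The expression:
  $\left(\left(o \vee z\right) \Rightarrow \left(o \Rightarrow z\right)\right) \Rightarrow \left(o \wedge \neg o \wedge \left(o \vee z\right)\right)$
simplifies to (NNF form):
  $o \wedge \neg z$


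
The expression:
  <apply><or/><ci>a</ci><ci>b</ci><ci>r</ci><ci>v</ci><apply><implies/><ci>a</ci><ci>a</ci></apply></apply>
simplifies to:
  <true/>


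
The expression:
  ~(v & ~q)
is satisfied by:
  {q: True, v: False}
  {v: False, q: False}
  {v: True, q: True}


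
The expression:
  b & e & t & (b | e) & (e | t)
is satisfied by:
  {t: True, e: True, b: True}


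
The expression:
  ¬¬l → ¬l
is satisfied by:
  {l: False}


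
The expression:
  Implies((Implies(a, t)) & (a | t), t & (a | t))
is always true.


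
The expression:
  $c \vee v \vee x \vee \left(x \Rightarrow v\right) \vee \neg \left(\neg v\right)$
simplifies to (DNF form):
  $\text{True}$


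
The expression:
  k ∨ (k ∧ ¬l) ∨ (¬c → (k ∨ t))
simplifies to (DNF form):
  c ∨ k ∨ t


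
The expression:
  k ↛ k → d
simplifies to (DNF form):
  True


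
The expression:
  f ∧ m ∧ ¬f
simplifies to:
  False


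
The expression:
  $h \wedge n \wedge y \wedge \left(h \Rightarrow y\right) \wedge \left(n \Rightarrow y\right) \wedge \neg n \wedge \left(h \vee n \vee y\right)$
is never true.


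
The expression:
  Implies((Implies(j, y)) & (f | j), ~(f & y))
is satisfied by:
  {y: False, f: False}
  {f: True, y: False}
  {y: True, f: False}


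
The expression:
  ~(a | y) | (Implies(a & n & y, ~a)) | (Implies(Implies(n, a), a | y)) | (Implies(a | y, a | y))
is always true.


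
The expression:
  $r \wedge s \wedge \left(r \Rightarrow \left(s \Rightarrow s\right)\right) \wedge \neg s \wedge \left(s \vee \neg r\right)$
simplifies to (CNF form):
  $\text{False}$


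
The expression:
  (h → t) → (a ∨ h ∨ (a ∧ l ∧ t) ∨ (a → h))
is always true.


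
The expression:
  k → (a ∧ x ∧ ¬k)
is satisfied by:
  {k: False}


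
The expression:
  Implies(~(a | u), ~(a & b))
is always true.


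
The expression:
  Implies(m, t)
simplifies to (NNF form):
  t | ~m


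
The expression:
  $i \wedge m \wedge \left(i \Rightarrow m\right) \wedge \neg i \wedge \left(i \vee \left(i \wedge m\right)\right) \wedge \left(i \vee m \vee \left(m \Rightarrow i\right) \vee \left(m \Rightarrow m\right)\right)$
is never true.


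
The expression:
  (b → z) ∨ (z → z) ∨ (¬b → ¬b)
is always true.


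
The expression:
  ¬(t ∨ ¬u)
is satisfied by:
  {u: True, t: False}


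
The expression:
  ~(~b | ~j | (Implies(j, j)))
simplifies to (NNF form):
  False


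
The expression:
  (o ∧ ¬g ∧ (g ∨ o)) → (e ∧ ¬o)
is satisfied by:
  {g: True, o: False}
  {o: False, g: False}
  {o: True, g: True}


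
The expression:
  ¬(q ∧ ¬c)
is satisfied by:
  {c: True, q: False}
  {q: False, c: False}
  {q: True, c: True}


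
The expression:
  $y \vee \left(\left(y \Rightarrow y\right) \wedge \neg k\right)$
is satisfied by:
  {y: True, k: False}
  {k: False, y: False}
  {k: True, y: True}


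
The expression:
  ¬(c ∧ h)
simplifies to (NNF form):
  ¬c ∨ ¬h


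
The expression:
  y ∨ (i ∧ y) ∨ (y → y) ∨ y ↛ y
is always true.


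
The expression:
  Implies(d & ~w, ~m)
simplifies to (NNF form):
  w | ~d | ~m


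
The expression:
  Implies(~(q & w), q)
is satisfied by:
  {q: True}


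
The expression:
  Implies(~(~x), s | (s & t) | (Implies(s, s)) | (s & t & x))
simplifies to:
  True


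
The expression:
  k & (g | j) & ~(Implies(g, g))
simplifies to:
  False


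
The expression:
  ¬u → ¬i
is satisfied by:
  {u: True, i: False}
  {i: False, u: False}
  {i: True, u: True}


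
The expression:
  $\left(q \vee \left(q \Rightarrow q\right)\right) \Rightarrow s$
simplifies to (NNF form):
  $s$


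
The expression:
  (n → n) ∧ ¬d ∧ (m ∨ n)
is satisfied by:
  {n: True, m: True, d: False}
  {n: True, d: False, m: False}
  {m: True, d: False, n: False}


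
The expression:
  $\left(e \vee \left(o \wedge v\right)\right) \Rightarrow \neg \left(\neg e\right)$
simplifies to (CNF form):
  $e \vee \neg o \vee \neg v$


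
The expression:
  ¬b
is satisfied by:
  {b: False}


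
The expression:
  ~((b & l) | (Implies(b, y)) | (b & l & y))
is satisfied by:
  {b: True, y: False, l: False}


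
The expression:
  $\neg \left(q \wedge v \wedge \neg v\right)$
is always true.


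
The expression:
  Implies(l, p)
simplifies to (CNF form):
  p | ~l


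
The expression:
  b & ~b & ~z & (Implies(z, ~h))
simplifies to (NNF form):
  False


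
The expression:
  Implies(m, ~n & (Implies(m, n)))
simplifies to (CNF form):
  ~m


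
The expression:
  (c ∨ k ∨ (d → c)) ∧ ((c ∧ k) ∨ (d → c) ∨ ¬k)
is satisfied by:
  {c: True, d: False}
  {d: False, c: False}
  {d: True, c: True}


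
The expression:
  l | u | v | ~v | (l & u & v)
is always true.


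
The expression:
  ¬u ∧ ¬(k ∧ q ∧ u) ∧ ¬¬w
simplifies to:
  w ∧ ¬u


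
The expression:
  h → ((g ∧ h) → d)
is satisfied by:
  {d: True, h: False, g: False}
  {h: False, g: False, d: False}
  {g: True, d: True, h: False}
  {g: True, h: False, d: False}
  {d: True, h: True, g: False}
  {h: True, d: False, g: False}
  {g: True, h: True, d: True}


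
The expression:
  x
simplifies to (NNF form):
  x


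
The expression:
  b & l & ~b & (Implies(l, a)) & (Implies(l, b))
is never true.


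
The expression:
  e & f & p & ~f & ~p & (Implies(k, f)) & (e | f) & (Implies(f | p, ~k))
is never true.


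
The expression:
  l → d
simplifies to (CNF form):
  d ∨ ¬l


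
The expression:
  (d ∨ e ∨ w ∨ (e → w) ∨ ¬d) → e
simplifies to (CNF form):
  e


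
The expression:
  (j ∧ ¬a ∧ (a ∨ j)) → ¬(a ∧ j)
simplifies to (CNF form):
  True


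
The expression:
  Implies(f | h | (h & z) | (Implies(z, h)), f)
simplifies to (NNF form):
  f | (z & ~h)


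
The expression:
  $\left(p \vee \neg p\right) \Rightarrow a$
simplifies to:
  $a$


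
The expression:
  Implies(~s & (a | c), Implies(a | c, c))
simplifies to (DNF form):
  c | s | ~a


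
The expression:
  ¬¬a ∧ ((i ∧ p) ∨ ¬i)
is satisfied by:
  {a: True, p: True, i: False}
  {a: True, p: False, i: False}
  {a: True, i: True, p: True}


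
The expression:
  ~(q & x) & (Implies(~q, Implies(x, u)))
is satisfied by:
  {u: True, q: False, x: False}
  {q: False, x: False, u: False}
  {u: True, q: True, x: False}
  {q: True, u: False, x: False}
  {x: True, u: True, q: False}


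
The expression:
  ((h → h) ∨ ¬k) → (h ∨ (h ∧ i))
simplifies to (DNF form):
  h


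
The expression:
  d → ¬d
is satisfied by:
  {d: False}


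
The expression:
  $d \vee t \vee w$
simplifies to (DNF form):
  $d \vee t \vee w$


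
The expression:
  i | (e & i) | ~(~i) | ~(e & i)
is always true.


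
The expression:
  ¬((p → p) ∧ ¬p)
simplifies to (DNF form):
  p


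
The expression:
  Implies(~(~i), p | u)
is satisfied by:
  {u: True, p: True, i: False}
  {u: True, p: False, i: False}
  {p: True, u: False, i: False}
  {u: False, p: False, i: False}
  {i: True, u: True, p: True}
  {i: True, u: True, p: False}
  {i: True, p: True, u: False}


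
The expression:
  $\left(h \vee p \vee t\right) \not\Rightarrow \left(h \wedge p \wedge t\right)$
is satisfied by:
  {t: True, h: False, p: False}
  {p: True, h: False, t: False}
  {p: True, h: False, t: True}
  {h: True, p: False, t: False}
  {t: True, h: True, p: False}
  {p: True, h: True, t: False}


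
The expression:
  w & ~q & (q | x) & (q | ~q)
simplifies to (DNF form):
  w & x & ~q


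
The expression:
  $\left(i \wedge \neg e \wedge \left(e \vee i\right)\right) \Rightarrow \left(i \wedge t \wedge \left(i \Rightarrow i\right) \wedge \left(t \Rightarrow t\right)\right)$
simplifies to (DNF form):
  $e \vee t \vee \neg i$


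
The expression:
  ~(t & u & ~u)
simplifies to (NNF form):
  True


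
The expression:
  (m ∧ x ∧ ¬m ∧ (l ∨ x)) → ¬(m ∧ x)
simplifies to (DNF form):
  True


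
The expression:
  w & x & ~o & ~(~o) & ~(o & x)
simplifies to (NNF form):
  False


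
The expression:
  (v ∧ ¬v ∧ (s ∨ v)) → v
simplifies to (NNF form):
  True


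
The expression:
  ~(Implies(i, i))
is never true.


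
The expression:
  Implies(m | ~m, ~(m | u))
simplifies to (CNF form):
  ~m & ~u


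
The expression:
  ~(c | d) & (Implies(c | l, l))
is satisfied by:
  {d: False, c: False}


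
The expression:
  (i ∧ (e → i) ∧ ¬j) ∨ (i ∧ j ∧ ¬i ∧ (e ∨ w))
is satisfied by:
  {i: True, j: False}


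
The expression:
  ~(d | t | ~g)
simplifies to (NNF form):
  g & ~d & ~t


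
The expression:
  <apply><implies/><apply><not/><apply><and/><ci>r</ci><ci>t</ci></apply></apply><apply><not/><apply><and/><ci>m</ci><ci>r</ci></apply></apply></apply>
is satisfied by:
  {t: True, m: False, r: False}
  {m: False, r: False, t: False}
  {r: True, t: True, m: False}
  {r: True, m: False, t: False}
  {t: True, m: True, r: False}
  {m: True, t: False, r: False}
  {r: True, m: True, t: True}


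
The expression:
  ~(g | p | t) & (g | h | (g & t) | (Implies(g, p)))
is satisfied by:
  {g: False, p: False, t: False}


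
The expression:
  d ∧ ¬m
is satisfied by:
  {d: True, m: False}


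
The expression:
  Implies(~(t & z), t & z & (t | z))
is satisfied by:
  {t: True, z: True}
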